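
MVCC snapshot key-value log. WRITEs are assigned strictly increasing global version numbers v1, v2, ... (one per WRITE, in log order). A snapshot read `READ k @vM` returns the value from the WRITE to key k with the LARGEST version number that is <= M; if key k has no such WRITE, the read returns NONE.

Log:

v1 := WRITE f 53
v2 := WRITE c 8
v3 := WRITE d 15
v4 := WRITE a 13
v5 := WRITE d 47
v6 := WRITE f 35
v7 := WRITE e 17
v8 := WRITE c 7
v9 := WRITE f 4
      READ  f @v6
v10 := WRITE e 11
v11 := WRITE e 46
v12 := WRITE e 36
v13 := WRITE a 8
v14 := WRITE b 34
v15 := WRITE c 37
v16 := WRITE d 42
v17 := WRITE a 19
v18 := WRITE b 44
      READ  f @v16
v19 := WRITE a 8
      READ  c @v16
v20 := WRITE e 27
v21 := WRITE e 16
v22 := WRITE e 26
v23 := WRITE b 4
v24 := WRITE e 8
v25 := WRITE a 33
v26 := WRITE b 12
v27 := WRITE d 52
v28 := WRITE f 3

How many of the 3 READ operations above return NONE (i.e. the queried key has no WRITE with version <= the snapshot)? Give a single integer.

Answer: 0

Derivation:
v1: WRITE f=53  (f history now [(1, 53)])
v2: WRITE c=8  (c history now [(2, 8)])
v3: WRITE d=15  (d history now [(3, 15)])
v4: WRITE a=13  (a history now [(4, 13)])
v5: WRITE d=47  (d history now [(3, 15), (5, 47)])
v6: WRITE f=35  (f history now [(1, 53), (6, 35)])
v7: WRITE e=17  (e history now [(7, 17)])
v8: WRITE c=7  (c history now [(2, 8), (8, 7)])
v9: WRITE f=4  (f history now [(1, 53), (6, 35), (9, 4)])
READ f @v6: history=[(1, 53), (6, 35), (9, 4)] -> pick v6 -> 35
v10: WRITE e=11  (e history now [(7, 17), (10, 11)])
v11: WRITE e=46  (e history now [(7, 17), (10, 11), (11, 46)])
v12: WRITE e=36  (e history now [(7, 17), (10, 11), (11, 46), (12, 36)])
v13: WRITE a=8  (a history now [(4, 13), (13, 8)])
v14: WRITE b=34  (b history now [(14, 34)])
v15: WRITE c=37  (c history now [(2, 8), (8, 7), (15, 37)])
v16: WRITE d=42  (d history now [(3, 15), (5, 47), (16, 42)])
v17: WRITE a=19  (a history now [(4, 13), (13, 8), (17, 19)])
v18: WRITE b=44  (b history now [(14, 34), (18, 44)])
READ f @v16: history=[(1, 53), (6, 35), (9, 4)] -> pick v9 -> 4
v19: WRITE a=8  (a history now [(4, 13), (13, 8), (17, 19), (19, 8)])
READ c @v16: history=[(2, 8), (8, 7), (15, 37)] -> pick v15 -> 37
v20: WRITE e=27  (e history now [(7, 17), (10, 11), (11, 46), (12, 36), (20, 27)])
v21: WRITE e=16  (e history now [(7, 17), (10, 11), (11, 46), (12, 36), (20, 27), (21, 16)])
v22: WRITE e=26  (e history now [(7, 17), (10, 11), (11, 46), (12, 36), (20, 27), (21, 16), (22, 26)])
v23: WRITE b=4  (b history now [(14, 34), (18, 44), (23, 4)])
v24: WRITE e=8  (e history now [(7, 17), (10, 11), (11, 46), (12, 36), (20, 27), (21, 16), (22, 26), (24, 8)])
v25: WRITE a=33  (a history now [(4, 13), (13, 8), (17, 19), (19, 8), (25, 33)])
v26: WRITE b=12  (b history now [(14, 34), (18, 44), (23, 4), (26, 12)])
v27: WRITE d=52  (d history now [(3, 15), (5, 47), (16, 42), (27, 52)])
v28: WRITE f=3  (f history now [(1, 53), (6, 35), (9, 4), (28, 3)])
Read results in order: ['35', '4', '37']
NONE count = 0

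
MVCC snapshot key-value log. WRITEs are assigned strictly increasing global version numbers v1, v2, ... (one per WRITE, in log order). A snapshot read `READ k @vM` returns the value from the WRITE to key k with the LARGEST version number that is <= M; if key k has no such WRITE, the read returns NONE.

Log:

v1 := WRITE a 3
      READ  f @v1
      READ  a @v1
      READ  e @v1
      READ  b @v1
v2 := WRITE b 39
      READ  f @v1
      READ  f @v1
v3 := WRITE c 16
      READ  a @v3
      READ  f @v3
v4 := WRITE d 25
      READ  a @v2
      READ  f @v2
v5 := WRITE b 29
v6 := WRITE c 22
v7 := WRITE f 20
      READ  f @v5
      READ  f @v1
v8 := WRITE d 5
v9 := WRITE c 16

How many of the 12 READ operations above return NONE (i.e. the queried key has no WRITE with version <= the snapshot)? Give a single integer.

v1: WRITE a=3  (a history now [(1, 3)])
READ f @v1: history=[] -> no version <= 1 -> NONE
READ a @v1: history=[(1, 3)] -> pick v1 -> 3
READ e @v1: history=[] -> no version <= 1 -> NONE
READ b @v1: history=[] -> no version <= 1 -> NONE
v2: WRITE b=39  (b history now [(2, 39)])
READ f @v1: history=[] -> no version <= 1 -> NONE
READ f @v1: history=[] -> no version <= 1 -> NONE
v3: WRITE c=16  (c history now [(3, 16)])
READ a @v3: history=[(1, 3)] -> pick v1 -> 3
READ f @v3: history=[] -> no version <= 3 -> NONE
v4: WRITE d=25  (d history now [(4, 25)])
READ a @v2: history=[(1, 3)] -> pick v1 -> 3
READ f @v2: history=[] -> no version <= 2 -> NONE
v5: WRITE b=29  (b history now [(2, 39), (5, 29)])
v6: WRITE c=22  (c history now [(3, 16), (6, 22)])
v7: WRITE f=20  (f history now [(7, 20)])
READ f @v5: history=[(7, 20)] -> no version <= 5 -> NONE
READ f @v1: history=[(7, 20)] -> no version <= 1 -> NONE
v8: WRITE d=5  (d history now [(4, 25), (8, 5)])
v9: WRITE c=16  (c history now [(3, 16), (6, 22), (9, 16)])
Read results in order: ['NONE', '3', 'NONE', 'NONE', 'NONE', 'NONE', '3', 'NONE', '3', 'NONE', 'NONE', 'NONE']
NONE count = 9

Answer: 9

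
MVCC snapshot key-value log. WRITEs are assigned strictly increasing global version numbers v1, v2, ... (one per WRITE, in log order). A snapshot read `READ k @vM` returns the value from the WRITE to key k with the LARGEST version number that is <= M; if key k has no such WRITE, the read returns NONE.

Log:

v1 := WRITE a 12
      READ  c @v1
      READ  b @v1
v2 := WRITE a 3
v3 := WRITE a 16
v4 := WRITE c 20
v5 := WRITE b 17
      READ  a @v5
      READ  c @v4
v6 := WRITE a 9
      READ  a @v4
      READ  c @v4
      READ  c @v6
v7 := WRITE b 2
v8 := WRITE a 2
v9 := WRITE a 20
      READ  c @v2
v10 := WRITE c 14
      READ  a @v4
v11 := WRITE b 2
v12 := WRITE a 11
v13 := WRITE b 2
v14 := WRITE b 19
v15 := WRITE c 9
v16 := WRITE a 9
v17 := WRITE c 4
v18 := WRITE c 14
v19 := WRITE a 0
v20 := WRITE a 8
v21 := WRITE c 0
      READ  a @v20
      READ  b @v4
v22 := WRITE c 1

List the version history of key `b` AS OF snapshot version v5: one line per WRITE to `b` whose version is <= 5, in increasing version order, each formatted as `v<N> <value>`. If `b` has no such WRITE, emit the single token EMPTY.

Scan writes for key=b with version <= 5:
  v1 WRITE a 12 -> skip
  v2 WRITE a 3 -> skip
  v3 WRITE a 16 -> skip
  v4 WRITE c 20 -> skip
  v5 WRITE b 17 -> keep
  v6 WRITE a 9 -> skip
  v7 WRITE b 2 -> drop (> snap)
  v8 WRITE a 2 -> skip
  v9 WRITE a 20 -> skip
  v10 WRITE c 14 -> skip
  v11 WRITE b 2 -> drop (> snap)
  v12 WRITE a 11 -> skip
  v13 WRITE b 2 -> drop (> snap)
  v14 WRITE b 19 -> drop (> snap)
  v15 WRITE c 9 -> skip
  v16 WRITE a 9 -> skip
  v17 WRITE c 4 -> skip
  v18 WRITE c 14 -> skip
  v19 WRITE a 0 -> skip
  v20 WRITE a 8 -> skip
  v21 WRITE c 0 -> skip
  v22 WRITE c 1 -> skip
Collected: [(5, 17)]

Answer: v5 17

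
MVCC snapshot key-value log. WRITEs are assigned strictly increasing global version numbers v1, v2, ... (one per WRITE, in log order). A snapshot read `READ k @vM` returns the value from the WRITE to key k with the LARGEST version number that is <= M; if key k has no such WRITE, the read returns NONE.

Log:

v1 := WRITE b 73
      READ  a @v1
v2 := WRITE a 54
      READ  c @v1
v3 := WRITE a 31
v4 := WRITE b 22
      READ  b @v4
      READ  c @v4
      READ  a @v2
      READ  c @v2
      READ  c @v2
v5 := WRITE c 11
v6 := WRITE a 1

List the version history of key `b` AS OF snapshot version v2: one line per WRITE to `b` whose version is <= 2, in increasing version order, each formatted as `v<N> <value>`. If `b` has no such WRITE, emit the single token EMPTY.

Answer: v1 73

Derivation:
Scan writes for key=b with version <= 2:
  v1 WRITE b 73 -> keep
  v2 WRITE a 54 -> skip
  v3 WRITE a 31 -> skip
  v4 WRITE b 22 -> drop (> snap)
  v5 WRITE c 11 -> skip
  v6 WRITE a 1 -> skip
Collected: [(1, 73)]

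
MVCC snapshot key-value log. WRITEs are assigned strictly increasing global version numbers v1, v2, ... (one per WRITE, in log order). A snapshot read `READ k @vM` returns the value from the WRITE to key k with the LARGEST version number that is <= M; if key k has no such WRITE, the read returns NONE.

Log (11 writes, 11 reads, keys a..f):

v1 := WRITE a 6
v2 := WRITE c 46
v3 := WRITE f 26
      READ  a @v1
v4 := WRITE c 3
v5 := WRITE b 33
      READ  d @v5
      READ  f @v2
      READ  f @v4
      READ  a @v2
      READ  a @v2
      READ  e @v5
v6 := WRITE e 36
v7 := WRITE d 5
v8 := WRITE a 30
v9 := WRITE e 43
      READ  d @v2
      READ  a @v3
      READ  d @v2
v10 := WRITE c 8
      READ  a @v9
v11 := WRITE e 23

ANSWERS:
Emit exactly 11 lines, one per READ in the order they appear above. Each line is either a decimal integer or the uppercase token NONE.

v1: WRITE a=6  (a history now [(1, 6)])
v2: WRITE c=46  (c history now [(2, 46)])
v3: WRITE f=26  (f history now [(3, 26)])
READ a @v1: history=[(1, 6)] -> pick v1 -> 6
v4: WRITE c=3  (c history now [(2, 46), (4, 3)])
v5: WRITE b=33  (b history now [(5, 33)])
READ d @v5: history=[] -> no version <= 5 -> NONE
READ f @v2: history=[(3, 26)] -> no version <= 2 -> NONE
READ f @v4: history=[(3, 26)] -> pick v3 -> 26
READ a @v2: history=[(1, 6)] -> pick v1 -> 6
READ a @v2: history=[(1, 6)] -> pick v1 -> 6
READ e @v5: history=[] -> no version <= 5 -> NONE
v6: WRITE e=36  (e history now [(6, 36)])
v7: WRITE d=5  (d history now [(7, 5)])
v8: WRITE a=30  (a history now [(1, 6), (8, 30)])
v9: WRITE e=43  (e history now [(6, 36), (9, 43)])
READ d @v2: history=[(7, 5)] -> no version <= 2 -> NONE
READ a @v3: history=[(1, 6), (8, 30)] -> pick v1 -> 6
READ d @v2: history=[(7, 5)] -> no version <= 2 -> NONE
v10: WRITE c=8  (c history now [(2, 46), (4, 3), (10, 8)])
READ a @v9: history=[(1, 6), (8, 30)] -> pick v8 -> 30
v11: WRITE e=23  (e history now [(6, 36), (9, 43), (11, 23)])

Answer: 6
NONE
NONE
26
6
6
NONE
NONE
6
NONE
30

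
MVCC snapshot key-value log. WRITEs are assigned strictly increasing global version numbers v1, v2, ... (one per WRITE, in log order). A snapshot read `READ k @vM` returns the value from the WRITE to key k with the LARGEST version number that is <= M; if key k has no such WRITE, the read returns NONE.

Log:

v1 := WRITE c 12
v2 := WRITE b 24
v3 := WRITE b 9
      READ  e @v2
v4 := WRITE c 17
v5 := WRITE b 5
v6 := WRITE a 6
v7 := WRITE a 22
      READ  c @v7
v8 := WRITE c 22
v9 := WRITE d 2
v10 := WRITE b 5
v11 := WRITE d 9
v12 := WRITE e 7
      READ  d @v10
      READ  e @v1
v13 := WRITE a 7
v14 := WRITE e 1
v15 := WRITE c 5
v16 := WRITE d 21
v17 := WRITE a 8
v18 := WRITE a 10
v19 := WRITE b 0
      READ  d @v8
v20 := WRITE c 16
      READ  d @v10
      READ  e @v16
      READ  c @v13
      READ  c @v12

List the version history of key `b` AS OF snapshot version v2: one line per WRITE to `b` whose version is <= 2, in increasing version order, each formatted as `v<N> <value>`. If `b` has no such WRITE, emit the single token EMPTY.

Scan writes for key=b with version <= 2:
  v1 WRITE c 12 -> skip
  v2 WRITE b 24 -> keep
  v3 WRITE b 9 -> drop (> snap)
  v4 WRITE c 17 -> skip
  v5 WRITE b 5 -> drop (> snap)
  v6 WRITE a 6 -> skip
  v7 WRITE a 22 -> skip
  v8 WRITE c 22 -> skip
  v9 WRITE d 2 -> skip
  v10 WRITE b 5 -> drop (> snap)
  v11 WRITE d 9 -> skip
  v12 WRITE e 7 -> skip
  v13 WRITE a 7 -> skip
  v14 WRITE e 1 -> skip
  v15 WRITE c 5 -> skip
  v16 WRITE d 21 -> skip
  v17 WRITE a 8 -> skip
  v18 WRITE a 10 -> skip
  v19 WRITE b 0 -> drop (> snap)
  v20 WRITE c 16 -> skip
Collected: [(2, 24)]

Answer: v2 24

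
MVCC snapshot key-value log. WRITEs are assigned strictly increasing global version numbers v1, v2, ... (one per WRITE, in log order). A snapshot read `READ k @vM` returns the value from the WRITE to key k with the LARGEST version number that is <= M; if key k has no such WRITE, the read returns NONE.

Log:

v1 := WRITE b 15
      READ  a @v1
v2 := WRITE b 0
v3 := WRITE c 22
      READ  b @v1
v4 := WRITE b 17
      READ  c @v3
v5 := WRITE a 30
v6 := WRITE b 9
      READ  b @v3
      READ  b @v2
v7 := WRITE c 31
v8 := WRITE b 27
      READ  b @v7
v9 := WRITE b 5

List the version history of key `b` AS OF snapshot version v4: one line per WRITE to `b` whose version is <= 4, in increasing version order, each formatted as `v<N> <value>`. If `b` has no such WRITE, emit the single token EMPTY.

Scan writes for key=b with version <= 4:
  v1 WRITE b 15 -> keep
  v2 WRITE b 0 -> keep
  v3 WRITE c 22 -> skip
  v4 WRITE b 17 -> keep
  v5 WRITE a 30 -> skip
  v6 WRITE b 9 -> drop (> snap)
  v7 WRITE c 31 -> skip
  v8 WRITE b 27 -> drop (> snap)
  v9 WRITE b 5 -> drop (> snap)
Collected: [(1, 15), (2, 0), (4, 17)]

Answer: v1 15
v2 0
v4 17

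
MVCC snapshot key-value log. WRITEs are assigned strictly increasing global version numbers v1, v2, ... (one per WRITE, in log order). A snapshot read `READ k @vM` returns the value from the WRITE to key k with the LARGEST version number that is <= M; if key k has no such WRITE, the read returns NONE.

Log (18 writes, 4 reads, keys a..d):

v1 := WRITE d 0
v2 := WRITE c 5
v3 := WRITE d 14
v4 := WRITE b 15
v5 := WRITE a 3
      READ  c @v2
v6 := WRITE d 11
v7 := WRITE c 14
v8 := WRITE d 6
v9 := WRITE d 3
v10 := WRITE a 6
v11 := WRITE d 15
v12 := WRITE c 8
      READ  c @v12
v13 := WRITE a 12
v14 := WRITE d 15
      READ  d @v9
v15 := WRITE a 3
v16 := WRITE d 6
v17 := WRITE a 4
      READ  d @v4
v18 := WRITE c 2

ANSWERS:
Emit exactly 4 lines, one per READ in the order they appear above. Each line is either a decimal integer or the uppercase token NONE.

v1: WRITE d=0  (d history now [(1, 0)])
v2: WRITE c=5  (c history now [(2, 5)])
v3: WRITE d=14  (d history now [(1, 0), (3, 14)])
v4: WRITE b=15  (b history now [(4, 15)])
v5: WRITE a=3  (a history now [(5, 3)])
READ c @v2: history=[(2, 5)] -> pick v2 -> 5
v6: WRITE d=11  (d history now [(1, 0), (3, 14), (6, 11)])
v7: WRITE c=14  (c history now [(2, 5), (7, 14)])
v8: WRITE d=6  (d history now [(1, 0), (3, 14), (6, 11), (8, 6)])
v9: WRITE d=3  (d history now [(1, 0), (3, 14), (6, 11), (8, 6), (9, 3)])
v10: WRITE a=6  (a history now [(5, 3), (10, 6)])
v11: WRITE d=15  (d history now [(1, 0), (3, 14), (6, 11), (8, 6), (9, 3), (11, 15)])
v12: WRITE c=8  (c history now [(2, 5), (7, 14), (12, 8)])
READ c @v12: history=[(2, 5), (7, 14), (12, 8)] -> pick v12 -> 8
v13: WRITE a=12  (a history now [(5, 3), (10, 6), (13, 12)])
v14: WRITE d=15  (d history now [(1, 0), (3, 14), (6, 11), (8, 6), (9, 3), (11, 15), (14, 15)])
READ d @v9: history=[(1, 0), (3, 14), (6, 11), (8, 6), (9, 3), (11, 15), (14, 15)] -> pick v9 -> 3
v15: WRITE a=3  (a history now [(5, 3), (10, 6), (13, 12), (15, 3)])
v16: WRITE d=6  (d history now [(1, 0), (3, 14), (6, 11), (8, 6), (9, 3), (11, 15), (14, 15), (16, 6)])
v17: WRITE a=4  (a history now [(5, 3), (10, 6), (13, 12), (15, 3), (17, 4)])
READ d @v4: history=[(1, 0), (3, 14), (6, 11), (8, 6), (9, 3), (11, 15), (14, 15), (16, 6)] -> pick v3 -> 14
v18: WRITE c=2  (c history now [(2, 5), (7, 14), (12, 8), (18, 2)])

Answer: 5
8
3
14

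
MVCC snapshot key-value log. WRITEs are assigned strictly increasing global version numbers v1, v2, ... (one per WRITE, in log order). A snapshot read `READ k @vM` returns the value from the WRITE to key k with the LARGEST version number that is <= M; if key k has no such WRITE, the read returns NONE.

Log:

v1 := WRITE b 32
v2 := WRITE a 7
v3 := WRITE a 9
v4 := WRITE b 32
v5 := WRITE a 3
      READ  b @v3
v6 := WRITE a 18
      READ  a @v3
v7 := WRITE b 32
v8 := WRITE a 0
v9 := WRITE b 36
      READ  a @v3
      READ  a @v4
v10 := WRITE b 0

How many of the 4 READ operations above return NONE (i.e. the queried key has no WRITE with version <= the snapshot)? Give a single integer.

Answer: 0

Derivation:
v1: WRITE b=32  (b history now [(1, 32)])
v2: WRITE a=7  (a history now [(2, 7)])
v3: WRITE a=9  (a history now [(2, 7), (3, 9)])
v4: WRITE b=32  (b history now [(1, 32), (4, 32)])
v5: WRITE a=3  (a history now [(2, 7), (3, 9), (5, 3)])
READ b @v3: history=[(1, 32), (4, 32)] -> pick v1 -> 32
v6: WRITE a=18  (a history now [(2, 7), (3, 9), (5, 3), (6, 18)])
READ a @v3: history=[(2, 7), (3, 9), (5, 3), (6, 18)] -> pick v3 -> 9
v7: WRITE b=32  (b history now [(1, 32), (4, 32), (7, 32)])
v8: WRITE a=0  (a history now [(2, 7), (3, 9), (5, 3), (6, 18), (8, 0)])
v9: WRITE b=36  (b history now [(1, 32), (4, 32), (7, 32), (9, 36)])
READ a @v3: history=[(2, 7), (3, 9), (5, 3), (6, 18), (8, 0)] -> pick v3 -> 9
READ a @v4: history=[(2, 7), (3, 9), (5, 3), (6, 18), (8, 0)] -> pick v3 -> 9
v10: WRITE b=0  (b history now [(1, 32), (4, 32), (7, 32), (9, 36), (10, 0)])
Read results in order: ['32', '9', '9', '9']
NONE count = 0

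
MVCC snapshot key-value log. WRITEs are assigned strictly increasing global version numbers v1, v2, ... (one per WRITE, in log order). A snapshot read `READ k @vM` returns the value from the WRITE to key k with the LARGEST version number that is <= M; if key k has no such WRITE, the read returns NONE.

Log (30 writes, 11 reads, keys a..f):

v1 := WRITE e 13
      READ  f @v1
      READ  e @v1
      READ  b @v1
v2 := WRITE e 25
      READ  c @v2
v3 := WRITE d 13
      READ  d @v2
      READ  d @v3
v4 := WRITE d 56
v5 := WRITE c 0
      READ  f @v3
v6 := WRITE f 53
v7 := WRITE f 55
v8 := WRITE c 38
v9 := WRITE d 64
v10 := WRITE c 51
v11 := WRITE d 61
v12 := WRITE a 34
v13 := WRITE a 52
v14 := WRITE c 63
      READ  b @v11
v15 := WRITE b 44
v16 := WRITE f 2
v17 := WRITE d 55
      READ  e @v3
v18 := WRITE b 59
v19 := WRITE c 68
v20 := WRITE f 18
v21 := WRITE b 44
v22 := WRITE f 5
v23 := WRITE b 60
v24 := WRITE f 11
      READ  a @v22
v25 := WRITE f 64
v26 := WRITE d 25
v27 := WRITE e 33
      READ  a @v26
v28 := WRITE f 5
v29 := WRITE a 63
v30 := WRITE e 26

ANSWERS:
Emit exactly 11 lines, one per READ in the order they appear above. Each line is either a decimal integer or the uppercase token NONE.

v1: WRITE e=13  (e history now [(1, 13)])
READ f @v1: history=[] -> no version <= 1 -> NONE
READ e @v1: history=[(1, 13)] -> pick v1 -> 13
READ b @v1: history=[] -> no version <= 1 -> NONE
v2: WRITE e=25  (e history now [(1, 13), (2, 25)])
READ c @v2: history=[] -> no version <= 2 -> NONE
v3: WRITE d=13  (d history now [(3, 13)])
READ d @v2: history=[(3, 13)] -> no version <= 2 -> NONE
READ d @v3: history=[(3, 13)] -> pick v3 -> 13
v4: WRITE d=56  (d history now [(3, 13), (4, 56)])
v5: WRITE c=0  (c history now [(5, 0)])
READ f @v3: history=[] -> no version <= 3 -> NONE
v6: WRITE f=53  (f history now [(6, 53)])
v7: WRITE f=55  (f history now [(6, 53), (7, 55)])
v8: WRITE c=38  (c history now [(5, 0), (8, 38)])
v9: WRITE d=64  (d history now [(3, 13), (4, 56), (9, 64)])
v10: WRITE c=51  (c history now [(5, 0), (8, 38), (10, 51)])
v11: WRITE d=61  (d history now [(3, 13), (4, 56), (9, 64), (11, 61)])
v12: WRITE a=34  (a history now [(12, 34)])
v13: WRITE a=52  (a history now [(12, 34), (13, 52)])
v14: WRITE c=63  (c history now [(5, 0), (8, 38), (10, 51), (14, 63)])
READ b @v11: history=[] -> no version <= 11 -> NONE
v15: WRITE b=44  (b history now [(15, 44)])
v16: WRITE f=2  (f history now [(6, 53), (7, 55), (16, 2)])
v17: WRITE d=55  (d history now [(3, 13), (4, 56), (9, 64), (11, 61), (17, 55)])
READ e @v3: history=[(1, 13), (2, 25)] -> pick v2 -> 25
v18: WRITE b=59  (b history now [(15, 44), (18, 59)])
v19: WRITE c=68  (c history now [(5, 0), (8, 38), (10, 51), (14, 63), (19, 68)])
v20: WRITE f=18  (f history now [(6, 53), (7, 55), (16, 2), (20, 18)])
v21: WRITE b=44  (b history now [(15, 44), (18, 59), (21, 44)])
v22: WRITE f=5  (f history now [(6, 53), (7, 55), (16, 2), (20, 18), (22, 5)])
v23: WRITE b=60  (b history now [(15, 44), (18, 59), (21, 44), (23, 60)])
v24: WRITE f=11  (f history now [(6, 53), (7, 55), (16, 2), (20, 18), (22, 5), (24, 11)])
READ a @v22: history=[(12, 34), (13, 52)] -> pick v13 -> 52
v25: WRITE f=64  (f history now [(6, 53), (7, 55), (16, 2), (20, 18), (22, 5), (24, 11), (25, 64)])
v26: WRITE d=25  (d history now [(3, 13), (4, 56), (9, 64), (11, 61), (17, 55), (26, 25)])
v27: WRITE e=33  (e history now [(1, 13), (2, 25), (27, 33)])
READ a @v26: history=[(12, 34), (13, 52)] -> pick v13 -> 52
v28: WRITE f=5  (f history now [(6, 53), (7, 55), (16, 2), (20, 18), (22, 5), (24, 11), (25, 64), (28, 5)])
v29: WRITE a=63  (a history now [(12, 34), (13, 52), (29, 63)])
v30: WRITE e=26  (e history now [(1, 13), (2, 25), (27, 33), (30, 26)])

Answer: NONE
13
NONE
NONE
NONE
13
NONE
NONE
25
52
52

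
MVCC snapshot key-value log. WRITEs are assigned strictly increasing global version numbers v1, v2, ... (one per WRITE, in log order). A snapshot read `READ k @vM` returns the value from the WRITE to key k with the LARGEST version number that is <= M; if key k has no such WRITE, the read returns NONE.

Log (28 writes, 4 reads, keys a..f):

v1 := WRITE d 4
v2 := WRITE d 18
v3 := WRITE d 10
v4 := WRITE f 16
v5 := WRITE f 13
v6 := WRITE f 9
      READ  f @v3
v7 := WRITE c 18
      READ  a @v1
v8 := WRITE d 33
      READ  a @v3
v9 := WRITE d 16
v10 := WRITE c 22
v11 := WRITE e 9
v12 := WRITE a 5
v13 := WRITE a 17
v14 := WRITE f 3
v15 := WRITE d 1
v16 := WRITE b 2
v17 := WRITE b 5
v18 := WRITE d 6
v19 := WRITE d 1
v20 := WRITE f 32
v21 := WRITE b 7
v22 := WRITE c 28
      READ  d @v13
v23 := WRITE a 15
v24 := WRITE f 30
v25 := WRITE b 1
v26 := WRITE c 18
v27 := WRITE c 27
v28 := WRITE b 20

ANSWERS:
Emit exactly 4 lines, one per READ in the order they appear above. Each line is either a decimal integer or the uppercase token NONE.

v1: WRITE d=4  (d history now [(1, 4)])
v2: WRITE d=18  (d history now [(1, 4), (2, 18)])
v3: WRITE d=10  (d history now [(1, 4), (2, 18), (3, 10)])
v4: WRITE f=16  (f history now [(4, 16)])
v5: WRITE f=13  (f history now [(4, 16), (5, 13)])
v6: WRITE f=9  (f history now [(4, 16), (5, 13), (6, 9)])
READ f @v3: history=[(4, 16), (5, 13), (6, 9)] -> no version <= 3 -> NONE
v7: WRITE c=18  (c history now [(7, 18)])
READ a @v1: history=[] -> no version <= 1 -> NONE
v8: WRITE d=33  (d history now [(1, 4), (2, 18), (3, 10), (8, 33)])
READ a @v3: history=[] -> no version <= 3 -> NONE
v9: WRITE d=16  (d history now [(1, 4), (2, 18), (3, 10), (8, 33), (9, 16)])
v10: WRITE c=22  (c history now [(7, 18), (10, 22)])
v11: WRITE e=9  (e history now [(11, 9)])
v12: WRITE a=5  (a history now [(12, 5)])
v13: WRITE a=17  (a history now [(12, 5), (13, 17)])
v14: WRITE f=3  (f history now [(4, 16), (5, 13), (6, 9), (14, 3)])
v15: WRITE d=1  (d history now [(1, 4), (2, 18), (3, 10), (8, 33), (9, 16), (15, 1)])
v16: WRITE b=2  (b history now [(16, 2)])
v17: WRITE b=5  (b history now [(16, 2), (17, 5)])
v18: WRITE d=6  (d history now [(1, 4), (2, 18), (3, 10), (8, 33), (9, 16), (15, 1), (18, 6)])
v19: WRITE d=1  (d history now [(1, 4), (2, 18), (3, 10), (8, 33), (9, 16), (15, 1), (18, 6), (19, 1)])
v20: WRITE f=32  (f history now [(4, 16), (5, 13), (6, 9), (14, 3), (20, 32)])
v21: WRITE b=7  (b history now [(16, 2), (17, 5), (21, 7)])
v22: WRITE c=28  (c history now [(7, 18), (10, 22), (22, 28)])
READ d @v13: history=[(1, 4), (2, 18), (3, 10), (8, 33), (9, 16), (15, 1), (18, 6), (19, 1)] -> pick v9 -> 16
v23: WRITE a=15  (a history now [(12, 5), (13, 17), (23, 15)])
v24: WRITE f=30  (f history now [(4, 16), (5, 13), (6, 9), (14, 3), (20, 32), (24, 30)])
v25: WRITE b=1  (b history now [(16, 2), (17, 5), (21, 7), (25, 1)])
v26: WRITE c=18  (c history now [(7, 18), (10, 22), (22, 28), (26, 18)])
v27: WRITE c=27  (c history now [(7, 18), (10, 22), (22, 28), (26, 18), (27, 27)])
v28: WRITE b=20  (b history now [(16, 2), (17, 5), (21, 7), (25, 1), (28, 20)])

Answer: NONE
NONE
NONE
16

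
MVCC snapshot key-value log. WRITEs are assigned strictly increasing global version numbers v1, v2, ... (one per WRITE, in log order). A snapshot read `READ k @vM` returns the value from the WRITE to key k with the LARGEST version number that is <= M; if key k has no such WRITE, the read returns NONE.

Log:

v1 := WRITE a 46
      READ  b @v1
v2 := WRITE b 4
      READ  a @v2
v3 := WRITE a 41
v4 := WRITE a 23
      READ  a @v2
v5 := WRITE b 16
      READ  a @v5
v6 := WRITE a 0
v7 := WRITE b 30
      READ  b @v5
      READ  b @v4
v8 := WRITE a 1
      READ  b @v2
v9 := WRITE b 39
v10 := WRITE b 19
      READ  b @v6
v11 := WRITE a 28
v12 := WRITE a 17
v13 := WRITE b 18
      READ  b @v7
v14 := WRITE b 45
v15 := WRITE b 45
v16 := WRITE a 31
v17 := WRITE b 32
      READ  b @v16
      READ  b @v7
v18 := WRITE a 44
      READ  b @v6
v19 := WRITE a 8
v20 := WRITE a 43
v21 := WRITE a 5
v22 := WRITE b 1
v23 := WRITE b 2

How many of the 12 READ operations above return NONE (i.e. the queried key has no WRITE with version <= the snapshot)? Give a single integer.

v1: WRITE a=46  (a history now [(1, 46)])
READ b @v1: history=[] -> no version <= 1 -> NONE
v2: WRITE b=4  (b history now [(2, 4)])
READ a @v2: history=[(1, 46)] -> pick v1 -> 46
v3: WRITE a=41  (a history now [(1, 46), (3, 41)])
v4: WRITE a=23  (a history now [(1, 46), (3, 41), (4, 23)])
READ a @v2: history=[(1, 46), (3, 41), (4, 23)] -> pick v1 -> 46
v5: WRITE b=16  (b history now [(2, 4), (5, 16)])
READ a @v5: history=[(1, 46), (3, 41), (4, 23)] -> pick v4 -> 23
v6: WRITE a=0  (a history now [(1, 46), (3, 41), (4, 23), (6, 0)])
v7: WRITE b=30  (b history now [(2, 4), (5, 16), (7, 30)])
READ b @v5: history=[(2, 4), (5, 16), (7, 30)] -> pick v5 -> 16
READ b @v4: history=[(2, 4), (5, 16), (7, 30)] -> pick v2 -> 4
v8: WRITE a=1  (a history now [(1, 46), (3, 41), (4, 23), (6, 0), (8, 1)])
READ b @v2: history=[(2, 4), (5, 16), (7, 30)] -> pick v2 -> 4
v9: WRITE b=39  (b history now [(2, 4), (5, 16), (7, 30), (9, 39)])
v10: WRITE b=19  (b history now [(2, 4), (5, 16), (7, 30), (9, 39), (10, 19)])
READ b @v6: history=[(2, 4), (5, 16), (7, 30), (9, 39), (10, 19)] -> pick v5 -> 16
v11: WRITE a=28  (a history now [(1, 46), (3, 41), (4, 23), (6, 0), (8, 1), (11, 28)])
v12: WRITE a=17  (a history now [(1, 46), (3, 41), (4, 23), (6, 0), (8, 1), (11, 28), (12, 17)])
v13: WRITE b=18  (b history now [(2, 4), (5, 16), (7, 30), (9, 39), (10, 19), (13, 18)])
READ b @v7: history=[(2, 4), (5, 16), (7, 30), (9, 39), (10, 19), (13, 18)] -> pick v7 -> 30
v14: WRITE b=45  (b history now [(2, 4), (5, 16), (7, 30), (9, 39), (10, 19), (13, 18), (14, 45)])
v15: WRITE b=45  (b history now [(2, 4), (5, 16), (7, 30), (9, 39), (10, 19), (13, 18), (14, 45), (15, 45)])
v16: WRITE a=31  (a history now [(1, 46), (3, 41), (4, 23), (6, 0), (8, 1), (11, 28), (12, 17), (16, 31)])
v17: WRITE b=32  (b history now [(2, 4), (5, 16), (7, 30), (9, 39), (10, 19), (13, 18), (14, 45), (15, 45), (17, 32)])
READ b @v16: history=[(2, 4), (5, 16), (7, 30), (9, 39), (10, 19), (13, 18), (14, 45), (15, 45), (17, 32)] -> pick v15 -> 45
READ b @v7: history=[(2, 4), (5, 16), (7, 30), (9, 39), (10, 19), (13, 18), (14, 45), (15, 45), (17, 32)] -> pick v7 -> 30
v18: WRITE a=44  (a history now [(1, 46), (3, 41), (4, 23), (6, 0), (8, 1), (11, 28), (12, 17), (16, 31), (18, 44)])
READ b @v6: history=[(2, 4), (5, 16), (7, 30), (9, 39), (10, 19), (13, 18), (14, 45), (15, 45), (17, 32)] -> pick v5 -> 16
v19: WRITE a=8  (a history now [(1, 46), (3, 41), (4, 23), (6, 0), (8, 1), (11, 28), (12, 17), (16, 31), (18, 44), (19, 8)])
v20: WRITE a=43  (a history now [(1, 46), (3, 41), (4, 23), (6, 0), (8, 1), (11, 28), (12, 17), (16, 31), (18, 44), (19, 8), (20, 43)])
v21: WRITE a=5  (a history now [(1, 46), (3, 41), (4, 23), (6, 0), (8, 1), (11, 28), (12, 17), (16, 31), (18, 44), (19, 8), (20, 43), (21, 5)])
v22: WRITE b=1  (b history now [(2, 4), (5, 16), (7, 30), (9, 39), (10, 19), (13, 18), (14, 45), (15, 45), (17, 32), (22, 1)])
v23: WRITE b=2  (b history now [(2, 4), (5, 16), (7, 30), (9, 39), (10, 19), (13, 18), (14, 45), (15, 45), (17, 32), (22, 1), (23, 2)])
Read results in order: ['NONE', '46', '46', '23', '16', '4', '4', '16', '30', '45', '30', '16']
NONE count = 1

Answer: 1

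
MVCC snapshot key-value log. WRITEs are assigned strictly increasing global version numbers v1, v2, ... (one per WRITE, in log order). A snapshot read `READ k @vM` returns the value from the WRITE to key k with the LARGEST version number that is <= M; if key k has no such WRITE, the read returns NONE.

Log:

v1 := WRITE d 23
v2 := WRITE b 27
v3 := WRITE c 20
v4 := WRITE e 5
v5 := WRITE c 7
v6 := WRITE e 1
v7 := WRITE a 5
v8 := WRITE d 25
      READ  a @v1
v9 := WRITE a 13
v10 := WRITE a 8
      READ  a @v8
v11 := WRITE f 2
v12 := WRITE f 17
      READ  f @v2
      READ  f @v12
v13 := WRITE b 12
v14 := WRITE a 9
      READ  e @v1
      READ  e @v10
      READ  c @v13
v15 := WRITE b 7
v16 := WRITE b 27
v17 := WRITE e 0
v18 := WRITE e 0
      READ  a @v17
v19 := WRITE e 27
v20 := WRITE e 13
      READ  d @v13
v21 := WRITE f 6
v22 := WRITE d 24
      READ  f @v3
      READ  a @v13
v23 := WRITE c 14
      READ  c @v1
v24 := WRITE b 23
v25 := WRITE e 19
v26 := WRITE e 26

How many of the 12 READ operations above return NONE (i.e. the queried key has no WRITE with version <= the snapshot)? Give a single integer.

Answer: 5

Derivation:
v1: WRITE d=23  (d history now [(1, 23)])
v2: WRITE b=27  (b history now [(2, 27)])
v3: WRITE c=20  (c history now [(3, 20)])
v4: WRITE e=5  (e history now [(4, 5)])
v5: WRITE c=7  (c history now [(3, 20), (5, 7)])
v6: WRITE e=1  (e history now [(4, 5), (6, 1)])
v7: WRITE a=5  (a history now [(7, 5)])
v8: WRITE d=25  (d history now [(1, 23), (8, 25)])
READ a @v1: history=[(7, 5)] -> no version <= 1 -> NONE
v9: WRITE a=13  (a history now [(7, 5), (9, 13)])
v10: WRITE a=8  (a history now [(7, 5), (9, 13), (10, 8)])
READ a @v8: history=[(7, 5), (9, 13), (10, 8)] -> pick v7 -> 5
v11: WRITE f=2  (f history now [(11, 2)])
v12: WRITE f=17  (f history now [(11, 2), (12, 17)])
READ f @v2: history=[(11, 2), (12, 17)] -> no version <= 2 -> NONE
READ f @v12: history=[(11, 2), (12, 17)] -> pick v12 -> 17
v13: WRITE b=12  (b history now [(2, 27), (13, 12)])
v14: WRITE a=9  (a history now [(7, 5), (9, 13), (10, 8), (14, 9)])
READ e @v1: history=[(4, 5), (6, 1)] -> no version <= 1 -> NONE
READ e @v10: history=[(4, 5), (6, 1)] -> pick v6 -> 1
READ c @v13: history=[(3, 20), (5, 7)] -> pick v5 -> 7
v15: WRITE b=7  (b history now [(2, 27), (13, 12), (15, 7)])
v16: WRITE b=27  (b history now [(2, 27), (13, 12), (15, 7), (16, 27)])
v17: WRITE e=0  (e history now [(4, 5), (6, 1), (17, 0)])
v18: WRITE e=0  (e history now [(4, 5), (6, 1), (17, 0), (18, 0)])
READ a @v17: history=[(7, 5), (9, 13), (10, 8), (14, 9)] -> pick v14 -> 9
v19: WRITE e=27  (e history now [(4, 5), (6, 1), (17, 0), (18, 0), (19, 27)])
v20: WRITE e=13  (e history now [(4, 5), (6, 1), (17, 0), (18, 0), (19, 27), (20, 13)])
READ d @v13: history=[(1, 23), (8, 25)] -> pick v8 -> 25
v21: WRITE f=6  (f history now [(11, 2), (12, 17), (21, 6)])
v22: WRITE d=24  (d history now [(1, 23), (8, 25), (22, 24)])
READ f @v3: history=[(11, 2), (12, 17), (21, 6)] -> no version <= 3 -> NONE
READ a @v13: history=[(7, 5), (9, 13), (10, 8), (14, 9)] -> pick v10 -> 8
v23: WRITE c=14  (c history now [(3, 20), (5, 7), (23, 14)])
READ c @v1: history=[(3, 20), (5, 7), (23, 14)] -> no version <= 1 -> NONE
v24: WRITE b=23  (b history now [(2, 27), (13, 12), (15, 7), (16, 27), (24, 23)])
v25: WRITE e=19  (e history now [(4, 5), (6, 1), (17, 0), (18, 0), (19, 27), (20, 13), (25, 19)])
v26: WRITE e=26  (e history now [(4, 5), (6, 1), (17, 0), (18, 0), (19, 27), (20, 13), (25, 19), (26, 26)])
Read results in order: ['NONE', '5', 'NONE', '17', 'NONE', '1', '7', '9', '25', 'NONE', '8', 'NONE']
NONE count = 5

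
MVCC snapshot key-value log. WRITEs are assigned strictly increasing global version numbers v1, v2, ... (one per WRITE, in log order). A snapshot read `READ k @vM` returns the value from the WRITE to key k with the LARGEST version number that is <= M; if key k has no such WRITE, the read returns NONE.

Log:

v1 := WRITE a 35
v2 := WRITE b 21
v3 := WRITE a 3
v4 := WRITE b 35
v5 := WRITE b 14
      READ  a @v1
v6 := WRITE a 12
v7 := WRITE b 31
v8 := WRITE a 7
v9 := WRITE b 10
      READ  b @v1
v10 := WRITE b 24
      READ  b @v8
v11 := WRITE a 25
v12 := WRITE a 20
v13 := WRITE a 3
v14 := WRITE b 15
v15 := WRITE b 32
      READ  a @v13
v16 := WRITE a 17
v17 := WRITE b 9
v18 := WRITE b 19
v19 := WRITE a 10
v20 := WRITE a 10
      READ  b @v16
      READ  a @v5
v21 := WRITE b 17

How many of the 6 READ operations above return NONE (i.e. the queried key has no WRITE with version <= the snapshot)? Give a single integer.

v1: WRITE a=35  (a history now [(1, 35)])
v2: WRITE b=21  (b history now [(2, 21)])
v3: WRITE a=3  (a history now [(1, 35), (3, 3)])
v4: WRITE b=35  (b history now [(2, 21), (4, 35)])
v5: WRITE b=14  (b history now [(2, 21), (4, 35), (5, 14)])
READ a @v1: history=[(1, 35), (3, 3)] -> pick v1 -> 35
v6: WRITE a=12  (a history now [(1, 35), (3, 3), (6, 12)])
v7: WRITE b=31  (b history now [(2, 21), (4, 35), (5, 14), (7, 31)])
v8: WRITE a=7  (a history now [(1, 35), (3, 3), (6, 12), (8, 7)])
v9: WRITE b=10  (b history now [(2, 21), (4, 35), (5, 14), (7, 31), (9, 10)])
READ b @v1: history=[(2, 21), (4, 35), (5, 14), (7, 31), (9, 10)] -> no version <= 1 -> NONE
v10: WRITE b=24  (b history now [(2, 21), (4, 35), (5, 14), (7, 31), (9, 10), (10, 24)])
READ b @v8: history=[(2, 21), (4, 35), (5, 14), (7, 31), (9, 10), (10, 24)] -> pick v7 -> 31
v11: WRITE a=25  (a history now [(1, 35), (3, 3), (6, 12), (8, 7), (11, 25)])
v12: WRITE a=20  (a history now [(1, 35), (3, 3), (6, 12), (8, 7), (11, 25), (12, 20)])
v13: WRITE a=3  (a history now [(1, 35), (3, 3), (6, 12), (8, 7), (11, 25), (12, 20), (13, 3)])
v14: WRITE b=15  (b history now [(2, 21), (4, 35), (5, 14), (7, 31), (9, 10), (10, 24), (14, 15)])
v15: WRITE b=32  (b history now [(2, 21), (4, 35), (5, 14), (7, 31), (9, 10), (10, 24), (14, 15), (15, 32)])
READ a @v13: history=[(1, 35), (3, 3), (6, 12), (8, 7), (11, 25), (12, 20), (13, 3)] -> pick v13 -> 3
v16: WRITE a=17  (a history now [(1, 35), (3, 3), (6, 12), (8, 7), (11, 25), (12, 20), (13, 3), (16, 17)])
v17: WRITE b=9  (b history now [(2, 21), (4, 35), (5, 14), (7, 31), (9, 10), (10, 24), (14, 15), (15, 32), (17, 9)])
v18: WRITE b=19  (b history now [(2, 21), (4, 35), (5, 14), (7, 31), (9, 10), (10, 24), (14, 15), (15, 32), (17, 9), (18, 19)])
v19: WRITE a=10  (a history now [(1, 35), (3, 3), (6, 12), (8, 7), (11, 25), (12, 20), (13, 3), (16, 17), (19, 10)])
v20: WRITE a=10  (a history now [(1, 35), (3, 3), (6, 12), (8, 7), (11, 25), (12, 20), (13, 3), (16, 17), (19, 10), (20, 10)])
READ b @v16: history=[(2, 21), (4, 35), (5, 14), (7, 31), (9, 10), (10, 24), (14, 15), (15, 32), (17, 9), (18, 19)] -> pick v15 -> 32
READ a @v5: history=[(1, 35), (3, 3), (6, 12), (8, 7), (11, 25), (12, 20), (13, 3), (16, 17), (19, 10), (20, 10)] -> pick v3 -> 3
v21: WRITE b=17  (b history now [(2, 21), (4, 35), (5, 14), (7, 31), (9, 10), (10, 24), (14, 15), (15, 32), (17, 9), (18, 19), (21, 17)])
Read results in order: ['35', 'NONE', '31', '3', '32', '3']
NONE count = 1

Answer: 1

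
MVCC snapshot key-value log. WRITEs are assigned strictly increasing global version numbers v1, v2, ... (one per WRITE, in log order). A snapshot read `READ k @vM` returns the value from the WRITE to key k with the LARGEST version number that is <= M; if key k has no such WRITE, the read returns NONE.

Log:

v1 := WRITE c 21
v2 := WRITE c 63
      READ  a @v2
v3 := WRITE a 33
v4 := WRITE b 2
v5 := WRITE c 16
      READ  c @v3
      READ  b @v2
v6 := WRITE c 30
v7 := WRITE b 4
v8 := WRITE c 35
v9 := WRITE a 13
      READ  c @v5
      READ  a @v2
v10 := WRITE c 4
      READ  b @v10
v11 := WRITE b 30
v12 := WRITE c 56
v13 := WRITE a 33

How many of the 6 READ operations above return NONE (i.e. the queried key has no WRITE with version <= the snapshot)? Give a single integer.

Answer: 3

Derivation:
v1: WRITE c=21  (c history now [(1, 21)])
v2: WRITE c=63  (c history now [(1, 21), (2, 63)])
READ a @v2: history=[] -> no version <= 2 -> NONE
v3: WRITE a=33  (a history now [(3, 33)])
v4: WRITE b=2  (b history now [(4, 2)])
v5: WRITE c=16  (c history now [(1, 21), (2, 63), (5, 16)])
READ c @v3: history=[(1, 21), (2, 63), (5, 16)] -> pick v2 -> 63
READ b @v2: history=[(4, 2)] -> no version <= 2 -> NONE
v6: WRITE c=30  (c history now [(1, 21), (2, 63), (5, 16), (6, 30)])
v7: WRITE b=4  (b history now [(4, 2), (7, 4)])
v8: WRITE c=35  (c history now [(1, 21), (2, 63), (5, 16), (6, 30), (8, 35)])
v9: WRITE a=13  (a history now [(3, 33), (9, 13)])
READ c @v5: history=[(1, 21), (2, 63), (5, 16), (6, 30), (8, 35)] -> pick v5 -> 16
READ a @v2: history=[(3, 33), (9, 13)] -> no version <= 2 -> NONE
v10: WRITE c=4  (c history now [(1, 21), (2, 63), (5, 16), (6, 30), (8, 35), (10, 4)])
READ b @v10: history=[(4, 2), (7, 4)] -> pick v7 -> 4
v11: WRITE b=30  (b history now [(4, 2), (7, 4), (11, 30)])
v12: WRITE c=56  (c history now [(1, 21), (2, 63), (5, 16), (6, 30), (8, 35), (10, 4), (12, 56)])
v13: WRITE a=33  (a history now [(3, 33), (9, 13), (13, 33)])
Read results in order: ['NONE', '63', 'NONE', '16', 'NONE', '4']
NONE count = 3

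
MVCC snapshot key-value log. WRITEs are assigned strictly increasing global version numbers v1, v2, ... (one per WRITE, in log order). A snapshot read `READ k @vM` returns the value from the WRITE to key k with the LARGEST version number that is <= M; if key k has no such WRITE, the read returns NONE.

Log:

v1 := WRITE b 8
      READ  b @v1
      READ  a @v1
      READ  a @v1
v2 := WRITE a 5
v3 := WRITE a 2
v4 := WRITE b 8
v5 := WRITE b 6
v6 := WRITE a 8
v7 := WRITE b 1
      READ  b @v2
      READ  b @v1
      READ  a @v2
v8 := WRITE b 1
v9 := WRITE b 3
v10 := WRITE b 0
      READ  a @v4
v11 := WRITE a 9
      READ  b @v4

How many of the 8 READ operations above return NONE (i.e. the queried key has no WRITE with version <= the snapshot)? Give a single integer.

v1: WRITE b=8  (b history now [(1, 8)])
READ b @v1: history=[(1, 8)] -> pick v1 -> 8
READ a @v1: history=[] -> no version <= 1 -> NONE
READ a @v1: history=[] -> no version <= 1 -> NONE
v2: WRITE a=5  (a history now [(2, 5)])
v3: WRITE a=2  (a history now [(2, 5), (3, 2)])
v4: WRITE b=8  (b history now [(1, 8), (4, 8)])
v5: WRITE b=6  (b history now [(1, 8), (4, 8), (5, 6)])
v6: WRITE a=8  (a history now [(2, 5), (3, 2), (6, 8)])
v7: WRITE b=1  (b history now [(1, 8), (4, 8), (5, 6), (7, 1)])
READ b @v2: history=[(1, 8), (4, 8), (5, 6), (7, 1)] -> pick v1 -> 8
READ b @v1: history=[(1, 8), (4, 8), (5, 6), (7, 1)] -> pick v1 -> 8
READ a @v2: history=[(2, 5), (3, 2), (6, 8)] -> pick v2 -> 5
v8: WRITE b=1  (b history now [(1, 8), (4, 8), (5, 6), (7, 1), (8, 1)])
v9: WRITE b=3  (b history now [(1, 8), (4, 8), (5, 6), (7, 1), (8, 1), (9, 3)])
v10: WRITE b=0  (b history now [(1, 8), (4, 8), (5, 6), (7, 1), (8, 1), (9, 3), (10, 0)])
READ a @v4: history=[(2, 5), (3, 2), (6, 8)] -> pick v3 -> 2
v11: WRITE a=9  (a history now [(2, 5), (3, 2), (6, 8), (11, 9)])
READ b @v4: history=[(1, 8), (4, 8), (5, 6), (7, 1), (8, 1), (9, 3), (10, 0)] -> pick v4 -> 8
Read results in order: ['8', 'NONE', 'NONE', '8', '8', '5', '2', '8']
NONE count = 2

Answer: 2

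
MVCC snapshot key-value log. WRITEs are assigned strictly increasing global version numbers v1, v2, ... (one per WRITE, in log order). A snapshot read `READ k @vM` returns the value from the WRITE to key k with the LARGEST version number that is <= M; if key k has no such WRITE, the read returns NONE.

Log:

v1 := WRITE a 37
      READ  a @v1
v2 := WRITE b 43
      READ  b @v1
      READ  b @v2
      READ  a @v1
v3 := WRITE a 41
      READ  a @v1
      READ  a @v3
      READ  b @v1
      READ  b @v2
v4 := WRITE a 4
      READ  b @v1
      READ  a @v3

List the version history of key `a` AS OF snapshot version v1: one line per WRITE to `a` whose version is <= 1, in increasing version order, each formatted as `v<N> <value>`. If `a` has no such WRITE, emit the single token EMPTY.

Answer: v1 37

Derivation:
Scan writes for key=a with version <= 1:
  v1 WRITE a 37 -> keep
  v2 WRITE b 43 -> skip
  v3 WRITE a 41 -> drop (> snap)
  v4 WRITE a 4 -> drop (> snap)
Collected: [(1, 37)]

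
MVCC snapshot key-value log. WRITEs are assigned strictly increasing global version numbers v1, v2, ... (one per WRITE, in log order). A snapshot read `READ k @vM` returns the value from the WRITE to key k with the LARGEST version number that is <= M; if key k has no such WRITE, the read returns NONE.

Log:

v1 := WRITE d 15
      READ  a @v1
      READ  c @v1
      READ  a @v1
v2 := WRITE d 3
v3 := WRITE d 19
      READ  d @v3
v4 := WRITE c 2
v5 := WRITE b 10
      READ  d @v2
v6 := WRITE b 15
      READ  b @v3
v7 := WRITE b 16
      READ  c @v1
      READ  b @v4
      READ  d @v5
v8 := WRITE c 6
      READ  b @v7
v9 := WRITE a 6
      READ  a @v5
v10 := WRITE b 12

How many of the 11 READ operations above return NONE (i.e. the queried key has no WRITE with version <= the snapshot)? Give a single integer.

v1: WRITE d=15  (d history now [(1, 15)])
READ a @v1: history=[] -> no version <= 1 -> NONE
READ c @v1: history=[] -> no version <= 1 -> NONE
READ a @v1: history=[] -> no version <= 1 -> NONE
v2: WRITE d=3  (d history now [(1, 15), (2, 3)])
v3: WRITE d=19  (d history now [(1, 15), (2, 3), (3, 19)])
READ d @v3: history=[(1, 15), (2, 3), (3, 19)] -> pick v3 -> 19
v4: WRITE c=2  (c history now [(4, 2)])
v5: WRITE b=10  (b history now [(5, 10)])
READ d @v2: history=[(1, 15), (2, 3), (3, 19)] -> pick v2 -> 3
v6: WRITE b=15  (b history now [(5, 10), (6, 15)])
READ b @v3: history=[(5, 10), (6, 15)] -> no version <= 3 -> NONE
v7: WRITE b=16  (b history now [(5, 10), (6, 15), (7, 16)])
READ c @v1: history=[(4, 2)] -> no version <= 1 -> NONE
READ b @v4: history=[(5, 10), (6, 15), (7, 16)] -> no version <= 4 -> NONE
READ d @v5: history=[(1, 15), (2, 3), (3, 19)] -> pick v3 -> 19
v8: WRITE c=6  (c history now [(4, 2), (8, 6)])
READ b @v7: history=[(5, 10), (6, 15), (7, 16)] -> pick v7 -> 16
v9: WRITE a=6  (a history now [(9, 6)])
READ a @v5: history=[(9, 6)] -> no version <= 5 -> NONE
v10: WRITE b=12  (b history now [(5, 10), (6, 15), (7, 16), (10, 12)])
Read results in order: ['NONE', 'NONE', 'NONE', '19', '3', 'NONE', 'NONE', 'NONE', '19', '16', 'NONE']
NONE count = 7

Answer: 7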